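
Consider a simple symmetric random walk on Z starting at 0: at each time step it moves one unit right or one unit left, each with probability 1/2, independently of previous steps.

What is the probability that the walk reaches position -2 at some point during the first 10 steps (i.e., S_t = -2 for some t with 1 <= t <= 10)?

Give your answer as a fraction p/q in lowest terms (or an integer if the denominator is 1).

Count via complement. Let g(t,s) = #length-t paths at position s with S_1..S_t all ≠ -2.
g(t,s) = g(t-1,s-1) + g(t-1,s+1) for s ≠ -2; g(t,-2) = 0.
t=0: g(0,0)=1
t=1: g(1,-1)=1 g(1,1)=1
t=2: g(2,0)=2 g(2,2)=1
t=3: g(3,-1)=2 g(3,1)=3 g(3,3)=1
t=4: g(4,0)=5 g(4,2)=4 g(4,4)=1
t=5: g(5,-1)=5 g(5,1)=9 g(5,3)=5 g(5,5)=1
t=6: g(6,0)=14 g(6,2)=14 g(6,4)=6 g(6,6)=1
t=7: g(7,-1)=14 g(7,1)=28 g(7,3)=20 g(7,5)=7 g(7,7)=1
t=8: g(8,0)=42 g(8,2)=48 g(8,4)=27 g(8,6)=8 g(8,8)=1
t=9: g(9,-1)=42 g(9,1)=90 g(9,3)=75 g(9,5)=35 g(9,7)=9 g(9,9)=1
t=10: g(10,0)=132 g(10,2)=165 g(10,4)=110 g(10,6)=44 g(10,8)=10 g(10,10)=1
Paths never hitting -2: Σ_s g(10,s) = 462
Paths hitting -2: 2^10 - 462 = 562
P = 562/1024 = 281/512

Answer: 281/512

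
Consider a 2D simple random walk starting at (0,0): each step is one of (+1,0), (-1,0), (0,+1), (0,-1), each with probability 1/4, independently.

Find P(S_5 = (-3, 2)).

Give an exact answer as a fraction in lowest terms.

Let h be the number of horizontal steps (so 5-h are vertical). To end at (-3,2) need (h-3)/2 right-steps and ((5-h)+2)/2 up-steps.
Sum over h with 3 ≤ h ≤ 3, h ≡ 1 (mod 2), 5-h ≡ 0 (mod 2):
h=3: C(5,3)·C(3,0)·C(2,2) = 10·1·1 = 10
Total favorable: 10
Total paths: 4^5 = 1024
P = 10/1024 = 5/512

Answer: 5/512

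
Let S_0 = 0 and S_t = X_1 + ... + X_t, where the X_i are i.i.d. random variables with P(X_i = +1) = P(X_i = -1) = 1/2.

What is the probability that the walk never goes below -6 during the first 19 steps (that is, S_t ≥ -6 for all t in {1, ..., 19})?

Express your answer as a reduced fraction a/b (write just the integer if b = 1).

Answer: 115957/131072

Derivation:
Let f(t,s) = #length-t paths at position s with S_1..S_t all ≥ -6.
f(t,s) = f(t-1,s-1) + f(t-1,s+1) for s ≥ -6; f(t,s) = 0 for s < -6.
t=0: f(0,0)=1
t=1: f(1,-1)=1 f(1,1)=1
t=2: f(2,-2)=1 f(2,0)=2 f(2,2)=1
t=3: f(3,-3)=1 f(3,-1)=3 f(3,1)=3 f(3,3)=1
t=4: f(4,-4)=1 f(4,-2)=4 f(4,0)=6 f(4,2)=4 f(4,4)=1
t=5: f(5,-5)=1 f(5,-3)=5 f(5,-1)=10 f(5,1)=10 f(5,3)=5 f(5,5)=1
t=6: f(6,-6)=1 f(6,-4)=6 f(6,-2)=15 f(6,0)=20 f(6,2)=15 f(6,4)=6 f(6,6)=1
t=7: f(7,-5)=7 f(7,-3)=21 f(7,-1)=35 f(7,1)=35 f(7,3)=21 f(7,5)=7 f(7,7)=1
t=8: f(8,-6)=7 f(8,-4)=28 f(8,-2)=56 f(8,0)=70 f(8,2)=56 f(8,4)=28 f(8,6)=8 f(8,8)=1
t=9: f(9,-5)=35 f(9,-3)=84 f(9,-1)=126 f(9,1)=126 f(9,3)=84 f(9,5)=36 f(9,7)=9 f(9,9)=1
t=10: f(10,-6)=35 f(10,-4)=119 f(10,-2)=210 f(10,0)=252 f(10,2)=210 f(10,4)=120 f(10,6)=45 f(10,8)=10 f(10,10)=1
t=11: f(11,-5)=154 f(11,-3)=329 f(11,-1)=462 f(11,1)=462 f(11,3)=330 f(11,5)=165 f(11,7)=55 f(11,9)=11 f(11,11)=1
t=12: f(12,-6)=154 f(12,-4)=483 f(12,-2)=791 f(12,0)=924 f(12,2)=792 f(12,4)=495 f(12,6)=220 f(12,8)=66 f(12,10)=12 f(12,12)=1
t=13: f(13,-5)=637 f(13,-3)=1274 f(13,-1)=1715 f(13,1)=1716 f(13,3)=1287 f(13,5)=715 f(13,7)=286 f(13,9)=78 f(13,11)=13 f(13,13)=1
t=14: f(14,-6)=637 f(14,-4)=1911 f(14,-2)=2989 f(14,0)=3431 f(14,2)=3003 f(14,4)=2002 f(14,6)=1001 f(14,8)=364 f(14,10)=91 f(14,12)=14 f(14,14)=1
t=15: f(15,-5)=2548 f(15,-3)=4900 f(15,-1)=6420 f(15,1)=6434 f(15,3)=5005 f(15,5)=3003 f(15,7)=1365 f(15,9)=455 f(15,11)=105 f(15,13)=15 f(15,15)=1
t=16: f(16,-6)=2548 f(16,-4)=7448 f(16,-2)=11320 f(16,0)=12854 f(16,2)=11439 f(16,4)=8008 f(16,6)=4368 f(16,8)=1820 f(16,10)=560 f(16,12)=120 f(16,14)=16 f(16,16)=1
t=17: f(17,-5)=9996 f(17,-3)=18768 f(17,-1)=24174 f(17,1)=24293 f(17,3)=19447 f(17,5)=12376 f(17,7)=6188 f(17,9)=2380 f(17,11)=680 f(17,13)=136 f(17,15)=17 f(17,17)=1
t=18: f(18,-6)=9996 f(18,-4)=28764 f(18,-2)=42942 f(18,0)=48467 f(18,2)=43740 f(18,4)=31823 f(18,6)=18564 f(18,8)=8568 f(18,10)=3060 f(18,12)=816 f(18,14)=153 f(18,16)=18 f(18,18)=1
t=19: f(19,-5)=38760 f(19,-3)=71706 f(19,-1)=91409 f(19,1)=92207 f(19,3)=75563 f(19,5)=50387 f(19,7)=27132 f(19,9)=11628 f(19,11)=3876 f(19,13)=969 f(19,15)=171 f(19,17)=19 f(19,19)=1
Σ_s f(19,s) = 463828
P = 463828/524288 = 115957/131072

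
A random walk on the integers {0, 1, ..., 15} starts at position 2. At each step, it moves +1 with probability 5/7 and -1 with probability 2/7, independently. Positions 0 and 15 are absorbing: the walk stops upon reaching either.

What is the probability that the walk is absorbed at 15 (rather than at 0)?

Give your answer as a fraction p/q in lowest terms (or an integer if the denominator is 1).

Answer: 8544921875/10172515119

Derivation:
Biased walk: p = 5/7, q = 2/7, r = q/p = 2/5
Gambler's ruin: P(hit 15 before 0 | start at 2) = (1 - r^a)/(1 - r^N)
r^2 = 4/25; r^15 = 32768/30517578125
P = (1 - 4/25) / (1 - 32768/30517578125) = 21/25 / 30517545357/30517578125 = 8544921875/10172515119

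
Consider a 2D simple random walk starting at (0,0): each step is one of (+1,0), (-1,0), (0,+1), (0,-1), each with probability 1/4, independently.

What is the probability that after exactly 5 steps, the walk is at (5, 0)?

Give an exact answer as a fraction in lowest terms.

Answer: 1/1024

Derivation:
Let h be the number of horizontal steps (so 5-h are vertical). To end at (5,0) need (h+5)/2 right-steps and ((5-h)+0)/2 up-steps.
Sum over h with 5 ≤ h ≤ 5, h ≡ 1 (mod 2), 5-h ≡ 0 (mod 2):
h=5: C(5,5)·C(5,5)·C(0,0) = 1·1·1 = 1
Total favorable: 1
Total paths: 4^5 = 1024
P = 1/1024 = 1/1024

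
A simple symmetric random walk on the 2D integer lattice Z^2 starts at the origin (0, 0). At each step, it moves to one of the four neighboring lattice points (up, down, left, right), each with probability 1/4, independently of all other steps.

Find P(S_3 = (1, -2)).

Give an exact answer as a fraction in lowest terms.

Let h be the number of horizontal steps (so 3-h are vertical). To end at (1,-2) need (h+1)/2 right-steps and ((3-h)-2)/2 up-steps.
Sum over h with 1 ≤ h ≤ 1, h ≡ 1 (mod 2), 3-h ≡ 0 (mod 2):
h=1: C(3,1)·C(1,1)·C(2,0) = 3·1·1 = 3
Total favorable: 3
Total paths: 4^3 = 64
P = 3/64 = 3/64

Answer: 3/64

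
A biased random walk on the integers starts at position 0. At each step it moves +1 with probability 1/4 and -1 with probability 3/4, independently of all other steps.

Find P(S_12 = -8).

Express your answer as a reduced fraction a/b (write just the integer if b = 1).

To reach position -8 after 12 steps: need 2 steps of +1 and 10 steps of -1.
Number of such sequences: C(12,2) = 66
Each has probability (1/4)^2 · (3/4)^10 = 59049/16777216
P = 66 · 59049/16777216 = 1948617/8388608

Answer: 1948617/8388608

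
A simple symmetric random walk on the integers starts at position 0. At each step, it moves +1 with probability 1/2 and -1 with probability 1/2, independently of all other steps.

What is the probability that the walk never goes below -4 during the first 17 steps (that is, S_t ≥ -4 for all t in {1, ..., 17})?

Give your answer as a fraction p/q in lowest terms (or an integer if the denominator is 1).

Let f(t,s) = #length-t paths at position s with S_1..S_t all ≥ -4.
f(t,s) = f(t-1,s-1) + f(t-1,s+1) for s ≥ -4; f(t,s) = 0 for s < -4.
t=0: f(0,0)=1
t=1: f(1,-1)=1 f(1,1)=1
t=2: f(2,-2)=1 f(2,0)=2 f(2,2)=1
t=3: f(3,-3)=1 f(3,-1)=3 f(3,1)=3 f(3,3)=1
t=4: f(4,-4)=1 f(4,-2)=4 f(4,0)=6 f(4,2)=4 f(4,4)=1
t=5: f(5,-3)=5 f(5,-1)=10 f(5,1)=10 f(5,3)=5 f(5,5)=1
t=6: f(6,-4)=5 f(6,-2)=15 f(6,0)=20 f(6,2)=15 f(6,4)=6 f(6,6)=1
t=7: f(7,-3)=20 f(7,-1)=35 f(7,1)=35 f(7,3)=21 f(7,5)=7 f(7,7)=1
t=8: f(8,-4)=20 f(8,-2)=55 f(8,0)=70 f(8,2)=56 f(8,4)=28 f(8,6)=8 f(8,8)=1
t=9: f(9,-3)=75 f(9,-1)=125 f(9,1)=126 f(9,3)=84 f(9,5)=36 f(9,7)=9 f(9,9)=1
t=10: f(10,-4)=75 f(10,-2)=200 f(10,0)=251 f(10,2)=210 f(10,4)=120 f(10,6)=45 f(10,8)=10 f(10,10)=1
t=11: f(11,-3)=275 f(11,-1)=451 f(11,1)=461 f(11,3)=330 f(11,5)=165 f(11,7)=55 f(11,9)=11 f(11,11)=1
t=12: f(12,-4)=275 f(12,-2)=726 f(12,0)=912 f(12,2)=791 f(12,4)=495 f(12,6)=220 f(12,8)=66 f(12,10)=12 f(12,12)=1
t=13: f(13,-3)=1001 f(13,-1)=1638 f(13,1)=1703 f(13,3)=1286 f(13,5)=715 f(13,7)=286 f(13,9)=78 f(13,11)=13 f(13,13)=1
t=14: f(14,-4)=1001 f(14,-2)=2639 f(14,0)=3341 f(14,2)=2989 f(14,4)=2001 f(14,6)=1001 f(14,8)=364 f(14,10)=91 f(14,12)=14 f(14,14)=1
t=15: f(15,-3)=3640 f(15,-1)=5980 f(15,1)=6330 f(15,3)=4990 f(15,5)=3002 f(15,7)=1365 f(15,9)=455 f(15,11)=105 f(15,13)=15 f(15,15)=1
t=16: f(16,-4)=3640 f(16,-2)=9620 f(16,0)=12310 f(16,2)=11320 f(16,4)=7992 f(16,6)=4367 f(16,8)=1820 f(16,10)=560 f(16,12)=120 f(16,14)=16 f(16,16)=1
t=17: f(17,-3)=13260 f(17,-1)=21930 f(17,1)=23630 f(17,3)=19312 f(17,5)=12359 f(17,7)=6187 f(17,9)=2380 f(17,11)=680 f(17,13)=136 f(17,15)=17 f(17,17)=1
Σ_s f(17,s) = 99892
P = 99892/131072 = 24973/32768

Answer: 24973/32768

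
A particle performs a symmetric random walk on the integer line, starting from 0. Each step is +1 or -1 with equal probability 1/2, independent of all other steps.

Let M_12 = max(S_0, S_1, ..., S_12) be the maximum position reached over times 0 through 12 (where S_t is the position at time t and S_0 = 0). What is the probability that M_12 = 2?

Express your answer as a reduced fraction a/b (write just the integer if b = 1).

Answer: 99/512

Derivation:
Let M_12 = max(S_0,...,S_12). Use the reflection principle: for j ≥ 1, #{paths with M_12 ≥ j} = #{S_12 ≥ j} + #{S_12 ≥ j+1}.
By reflection, #{M_12 ≥ 2} = #{S_12 ≥ 2} + #{S_12 ≥ 3} = 1586 + 794 = 2380.
#{M_12 ≥ 3} = #{S_12 ≥ 3} + #{S_12 ≥ 4} = 794 + 794 = 1588.
#{M_12 = 2} = 2380 - 1588 = 792.
P(M_12 = 2) = 792/4096 = 99/512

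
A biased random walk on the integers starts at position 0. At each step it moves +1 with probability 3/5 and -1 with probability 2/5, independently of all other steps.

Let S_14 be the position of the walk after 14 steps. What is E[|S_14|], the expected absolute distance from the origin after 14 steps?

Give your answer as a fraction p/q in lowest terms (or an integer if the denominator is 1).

Answer: 22718393894/6103515625

Derivation:
S_14 takes values m ≡ 0 (mod 2) with |m| ≤ 14; P(S_14=m) = C(14,(14+m)/2) · (3/5)^((14+m)/2) · (2/5)^((14-m)/2).
Distribution: P(S=-14)=16384/6103515625, P(S=-12)=344064/6103515625, P(S=-10)=3354624/6103515625, P(S=-8)=20127744/6103515625, P(S=-6)=83026944/6103515625, P(S=-4)=249080832/6103515625, P(S=-2)=560431872/6103515625, P(S=0)=960740352/6103515625, P(S=2)=1260971712/6103515625, P(S=4)=1260971712/6103515625, P(S=6)=945728784/6103515625, P(S=8)=515852064/6103515625, P(S=10)=193444524/6103515625, P(S=12)=44641044/6103515625, P(S=14)=4782969/6103515625
E[|S_14|] = Σ_m |m|·P(S_14=m) = 22718393894/6103515625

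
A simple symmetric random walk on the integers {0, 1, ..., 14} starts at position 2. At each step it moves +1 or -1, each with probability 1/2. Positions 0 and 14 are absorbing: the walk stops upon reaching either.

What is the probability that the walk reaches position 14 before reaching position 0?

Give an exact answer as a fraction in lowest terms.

Answer: 1/7

Derivation:
Symmetric walk (p = 1/2): the harmonic-function argument gives P(hit 14 before 0 | start at 2) = a/N.
P = 2/14 = 1/7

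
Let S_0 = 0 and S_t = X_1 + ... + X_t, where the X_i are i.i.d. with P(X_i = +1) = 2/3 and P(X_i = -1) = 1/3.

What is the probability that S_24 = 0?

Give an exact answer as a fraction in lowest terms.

Answer: 11076222976/282429536481

Derivation:
To be at 0 after 24 steps: need exactly 12 steps of +1 and 12 of -1.
Number of such sequences: C(24,12) = 2704156
Each has probability (2/3)^12 · (1/3)^12 = 4096/282429536481
P = 2704156 · 4096/282429536481 = 11076222976/282429536481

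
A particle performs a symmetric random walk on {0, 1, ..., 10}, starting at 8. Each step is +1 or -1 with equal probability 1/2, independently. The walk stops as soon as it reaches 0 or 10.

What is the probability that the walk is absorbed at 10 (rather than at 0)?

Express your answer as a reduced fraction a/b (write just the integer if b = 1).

Answer: 4/5

Derivation:
Symmetric walk (p = 1/2): the harmonic-function argument gives P(hit 10 before 0 | start at 8) = a/N.
P = 8/10 = 4/5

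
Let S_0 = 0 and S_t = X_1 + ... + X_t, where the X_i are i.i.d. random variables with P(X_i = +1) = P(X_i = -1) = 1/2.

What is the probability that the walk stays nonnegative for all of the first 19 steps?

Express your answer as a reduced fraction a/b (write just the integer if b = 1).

Answer: 46189/262144

Derivation:
Let f(t,s) = #length-t paths at position s with S_1..S_t all ≥ 0.
f(t,s) = f(t-1,s-1) + f(t-1,s+1) for s ≥ 0; f(t,s) = 0 for s < 0.
t=0: f(0,0)=1
t=1: f(1,1)=1
t=2: f(2,0)=1 f(2,2)=1
t=3: f(3,1)=2 f(3,3)=1
t=4: f(4,0)=2 f(4,2)=3 f(4,4)=1
t=5: f(5,1)=5 f(5,3)=4 f(5,5)=1
t=6: f(6,0)=5 f(6,2)=9 f(6,4)=5 f(6,6)=1
t=7: f(7,1)=14 f(7,3)=14 f(7,5)=6 f(7,7)=1
t=8: f(8,0)=14 f(8,2)=28 f(8,4)=20 f(8,6)=7 f(8,8)=1
t=9: f(9,1)=42 f(9,3)=48 f(9,5)=27 f(9,7)=8 f(9,9)=1
t=10: f(10,0)=42 f(10,2)=90 f(10,4)=75 f(10,6)=35 f(10,8)=9 f(10,10)=1
t=11: f(11,1)=132 f(11,3)=165 f(11,5)=110 f(11,7)=44 f(11,9)=10 f(11,11)=1
t=12: f(12,0)=132 f(12,2)=297 f(12,4)=275 f(12,6)=154 f(12,8)=54 f(12,10)=11 f(12,12)=1
t=13: f(13,1)=429 f(13,3)=572 f(13,5)=429 f(13,7)=208 f(13,9)=65 f(13,11)=12 f(13,13)=1
t=14: f(14,0)=429 f(14,2)=1001 f(14,4)=1001 f(14,6)=637 f(14,8)=273 f(14,10)=77 f(14,12)=13 f(14,14)=1
t=15: f(15,1)=1430 f(15,3)=2002 f(15,5)=1638 f(15,7)=910 f(15,9)=350 f(15,11)=90 f(15,13)=14 f(15,15)=1
t=16: f(16,0)=1430 f(16,2)=3432 f(16,4)=3640 f(16,6)=2548 f(16,8)=1260 f(16,10)=440 f(16,12)=104 f(16,14)=15 f(16,16)=1
t=17: f(17,1)=4862 f(17,3)=7072 f(17,5)=6188 f(17,7)=3808 f(17,9)=1700 f(17,11)=544 f(17,13)=119 f(17,15)=16 f(17,17)=1
t=18: f(18,0)=4862 f(18,2)=11934 f(18,4)=13260 f(18,6)=9996 f(18,8)=5508 f(18,10)=2244 f(18,12)=663 f(18,14)=135 f(18,16)=17 f(18,18)=1
t=19: f(19,1)=16796 f(19,3)=25194 f(19,5)=23256 f(19,7)=15504 f(19,9)=7752 f(19,11)=2907 f(19,13)=798 f(19,15)=152 f(19,17)=18 f(19,19)=1
Σ_s f(19,s) = 92378
P = 92378/524288 = 46189/262144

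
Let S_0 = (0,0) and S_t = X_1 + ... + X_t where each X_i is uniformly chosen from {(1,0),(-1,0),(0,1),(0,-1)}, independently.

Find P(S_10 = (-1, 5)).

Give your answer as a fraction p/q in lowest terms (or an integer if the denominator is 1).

Answer: 675/131072

Derivation:
Let h be the number of horizontal steps (so 10-h are vertical). To end at (-1,5) need (h-1)/2 right-steps and ((10-h)+5)/2 up-steps.
Sum over h with 1 ≤ h ≤ 5, h ≡ 1 (mod 2), 10-h ≡ 1 (mod 2):
h=1: C(10,1)·C(1,0)·C(9,7) = 10·1·36 = 360
h=3: C(10,3)·C(3,1)·C(7,6) = 120·3·7 = 2520
h=5: C(10,5)·C(5,2)·C(5,5) = 252·10·1 = 2520
Total favorable: 5400
Total paths: 4^10 = 1048576
P = 5400/1048576 = 675/131072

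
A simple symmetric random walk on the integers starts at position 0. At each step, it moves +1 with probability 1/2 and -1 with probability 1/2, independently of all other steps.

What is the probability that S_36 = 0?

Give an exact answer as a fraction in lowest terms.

To return to 0 after 36 steps: need exactly 18 steps of +1 and 18 of -1.
Favorable paths: C(36,18) = 9075135300
Total paths: 2^36 = 68719476736
P = 9075135300/68719476736 = 2268783825/17179869184

Answer: 2268783825/17179869184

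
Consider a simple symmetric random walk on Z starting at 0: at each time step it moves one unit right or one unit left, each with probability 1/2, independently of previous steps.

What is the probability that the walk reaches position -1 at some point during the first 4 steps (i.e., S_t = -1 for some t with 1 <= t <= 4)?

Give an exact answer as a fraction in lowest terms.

Count via complement. Let g(t,s) = #length-t paths at position s with S_1..S_t all ≠ -1.
g(t,s) = g(t-1,s-1) + g(t-1,s+1) for s ≠ -1; g(t,-1) = 0.
t=0: g(0,0)=1
t=1: g(1,1)=1
t=2: g(2,0)=1 g(2,2)=1
t=3: g(3,1)=2 g(3,3)=1
t=4: g(4,0)=2 g(4,2)=3 g(4,4)=1
Paths never hitting -1: Σ_s g(4,s) = 6
Paths hitting -1: 2^4 - 6 = 10
P = 10/16 = 5/8

Answer: 5/8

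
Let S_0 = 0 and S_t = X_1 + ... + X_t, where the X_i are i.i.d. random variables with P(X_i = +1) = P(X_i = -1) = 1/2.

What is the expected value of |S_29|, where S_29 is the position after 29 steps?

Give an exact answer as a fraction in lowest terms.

Answer: 145422675/33554432

Derivation:
S_29 takes values m ≡ 1 (mod 2) with |m| ≤ 29; P(S_29=m) = C(29,(29+m)/2)/2^29.
Total paths: 2^29 = 536870912
Distribution: P(S=-29)=1/536870912, P(S=-27)=29/536870912, P(S=-25)=406/536870912, P(S=-23)=3654/536870912, P(S=-21)=23751/536870912, P(S=-19)=118755/536870912, P(S=-17)=475020/536870912, P(S=-15)=1560780/536870912, P(S=-13)=4292145/536870912, P(S=-11)=10015005/536870912, P(S=-9)=20030010/536870912, P(S=-7)=34597290/536870912, P(S=-5)=51895935/536870912, P(S=-3)=67863915/536870912, P(S=-1)=77558760/536870912, P(S=1)=77558760/536870912, P(S=3)=67863915/536870912, P(S=5)=51895935/536870912, P(S=7)=34597290/536870912, P(S=9)=20030010/536870912, P(S=11)=10015005/536870912, P(S=13)=4292145/536870912, P(S=15)=1560780/536870912, P(S=17)=475020/536870912, P(S=19)=118755/536870912, P(S=21)=23751/536870912, P(S=23)=3654/536870912, P(S=25)=406/536870912, P(S=27)=29/536870912, P(S=29)=1/536870912
E[|S_29|] = Σ_m |m|·P(S_29=m) = 2326762800/536870912 = 145422675/33554432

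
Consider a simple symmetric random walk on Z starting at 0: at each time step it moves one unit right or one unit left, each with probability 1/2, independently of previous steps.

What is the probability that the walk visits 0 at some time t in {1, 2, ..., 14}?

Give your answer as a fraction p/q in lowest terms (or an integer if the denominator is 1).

Answer: 1619/2048

Derivation:
Count via complement. Let g(t,s) = #length-t paths at position s with S_1..S_t all ≠ 0.
g(t,s) = g(t-1,s-1) + g(t-1,s+1) for s ≠ 0; g(t,0) = 0.
t=0: g(0,0)=1
t=1: g(1,-1)=1 g(1,1)=1
t=2: g(2,-2)=1 g(2,2)=1
t=3: g(3,-3)=1 g(3,-1)=1 g(3,1)=1 g(3,3)=1
t=4: g(4,-4)=1 g(4,-2)=2 g(4,2)=2 g(4,4)=1
t=5: g(5,-5)=1 g(5,-3)=3 g(5,-1)=2 g(5,1)=2 g(5,3)=3 g(5,5)=1
t=6: g(6,-6)=1 g(6,-4)=4 g(6,-2)=5 g(6,2)=5 g(6,4)=4 g(6,6)=1
t=7: g(7,-7)=1 g(7,-5)=5 g(7,-3)=9 g(7,-1)=5 g(7,1)=5 g(7,3)=9 g(7,5)=5 g(7,7)=1
t=8: g(8,-8)=1 g(8,-6)=6 g(8,-4)=14 g(8,-2)=14 g(8,2)=14 g(8,4)=14 g(8,6)=6 g(8,8)=1
t=9: g(9,-9)=1 g(9,-7)=7 g(9,-5)=20 g(9,-3)=28 g(9,-1)=14 g(9,1)=14 g(9,3)=28 g(9,5)=20 g(9,7)=7 g(9,9)=1
t=10: g(10,-10)=1 g(10,-8)=8 g(10,-6)=27 g(10,-4)=48 g(10,-2)=42 g(10,2)=42 g(10,4)=48 g(10,6)=27 g(10,8)=8 g(10,10)=1
t=11: g(11,-11)=1 g(11,-9)=9 g(11,-7)=35 g(11,-5)=75 g(11,-3)=90 g(11,-1)=42 g(11,1)=42 g(11,3)=90 g(11,5)=75 g(11,7)=35 g(11,9)=9 g(11,11)=1
t=12: g(12,-12)=1 g(12,-10)=10 g(12,-8)=44 g(12,-6)=110 g(12,-4)=165 g(12,-2)=132 g(12,2)=132 g(12,4)=165 g(12,6)=110 g(12,8)=44 g(12,10)=10 g(12,12)=1
t=13: g(13,-13)=1 g(13,-11)=11 g(13,-9)=54 g(13,-7)=154 g(13,-5)=275 g(13,-3)=297 g(13,-1)=132 g(13,1)=132 g(13,3)=297 g(13,5)=275 g(13,7)=154 g(13,9)=54 g(13,11)=11 g(13,13)=1
t=14: g(14,-14)=1 g(14,-12)=12 g(14,-10)=65 g(14,-8)=208 g(14,-6)=429 g(14,-4)=572 g(14,-2)=429 g(14,2)=429 g(14,4)=572 g(14,6)=429 g(14,8)=208 g(14,10)=65 g(14,12)=12 g(14,14)=1
Paths never hitting 0: Σ_s g(14,s) = 3432
Paths hitting 0: 2^14 - 3432 = 12952
P = 12952/16384 = 1619/2048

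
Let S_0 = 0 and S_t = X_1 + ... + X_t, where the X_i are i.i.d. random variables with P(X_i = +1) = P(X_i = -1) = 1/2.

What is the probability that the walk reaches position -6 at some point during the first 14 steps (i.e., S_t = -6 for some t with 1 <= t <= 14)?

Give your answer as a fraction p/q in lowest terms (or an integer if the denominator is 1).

Count via complement. Let g(t,s) = #length-t paths at position s with S_1..S_t all ≠ -6.
g(t,s) = g(t-1,s-1) + g(t-1,s+1) for s ≠ -6; g(t,-6) = 0.
t=0: g(0,0)=1
t=1: g(1,-1)=1 g(1,1)=1
t=2: g(2,-2)=1 g(2,0)=2 g(2,2)=1
t=3: g(3,-3)=1 g(3,-1)=3 g(3,1)=3 g(3,3)=1
t=4: g(4,-4)=1 g(4,-2)=4 g(4,0)=6 g(4,2)=4 g(4,4)=1
t=5: g(5,-5)=1 g(5,-3)=5 g(5,-1)=10 g(5,1)=10 g(5,3)=5 g(5,5)=1
t=6: g(6,-4)=6 g(6,-2)=15 g(6,0)=20 g(6,2)=15 g(6,4)=6 g(6,6)=1
t=7: g(7,-5)=6 g(7,-3)=21 g(7,-1)=35 g(7,1)=35 g(7,3)=21 g(7,5)=7 g(7,7)=1
t=8: g(8,-4)=27 g(8,-2)=56 g(8,0)=70 g(8,2)=56 g(8,4)=28 g(8,6)=8 g(8,8)=1
t=9: g(9,-5)=27 g(9,-3)=83 g(9,-1)=126 g(9,1)=126 g(9,3)=84 g(9,5)=36 g(9,7)=9 g(9,9)=1
t=10: g(10,-4)=110 g(10,-2)=209 g(10,0)=252 g(10,2)=210 g(10,4)=120 g(10,6)=45 g(10,8)=10 g(10,10)=1
t=11: g(11,-5)=110 g(11,-3)=319 g(11,-1)=461 g(11,1)=462 g(11,3)=330 g(11,5)=165 g(11,7)=55 g(11,9)=11 g(11,11)=1
t=12: g(12,-4)=429 g(12,-2)=780 g(12,0)=923 g(12,2)=792 g(12,4)=495 g(12,6)=220 g(12,8)=66 g(12,10)=12 g(12,12)=1
t=13: g(13,-5)=429 g(13,-3)=1209 g(13,-1)=1703 g(13,1)=1715 g(13,3)=1287 g(13,5)=715 g(13,7)=286 g(13,9)=78 g(13,11)=13 g(13,13)=1
t=14: g(14,-4)=1638 g(14,-2)=2912 g(14,0)=3418 g(14,2)=3002 g(14,4)=2002 g(14,6)=1001 g(14,8)=364 g(14,10)=91 g(14,12)=14 g(14,14)=1
Paths never hitting -6: Σ_s g(14,s) = 14443
Paths hitting -6: 2^14 - 14443 = 1941
P = 1941/16384 = 1941/16384

Answer: 1941/16384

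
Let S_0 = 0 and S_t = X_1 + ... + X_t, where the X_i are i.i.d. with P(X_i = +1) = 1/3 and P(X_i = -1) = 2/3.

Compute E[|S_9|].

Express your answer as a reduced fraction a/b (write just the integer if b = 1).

S_9 takes values m ≡ 1 (mod 2) with |m| ≤ 9; P(S_9=m) = C(9,(9+m)/2) · (1/3)^((9+m)/2) · (2/3)^((9-m)/2).
Distribution: P(S=-9)=512/19683, P(S=-7)=256/2187, P(S=-5)=512/2187, P(S=-3)=1792/6561, P(S=-1)=448/2187, P(S=1)=224/2187, P(S=3)=224/6561, P(S=5)=16/2187, P(S=7)=2/2187, P(S=9)=1/19683
E[|S_9|] = Σ_m |m|·P(S_9=m) = 2549/729

Answer: 2549/729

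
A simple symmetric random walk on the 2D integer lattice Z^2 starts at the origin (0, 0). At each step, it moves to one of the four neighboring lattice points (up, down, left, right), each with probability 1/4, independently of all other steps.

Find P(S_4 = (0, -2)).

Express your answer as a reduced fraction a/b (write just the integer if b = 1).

Let h be the number of horizontal steps (so 4-h are vertical). To end at (0,-2) need (h+0)/2 right-steps and ((4-h)-2)/2 up-steps.
Sum over h with 0 ≤ h ≤ 2, h ≡ 0 (mod 2), 4-h ≡ 0 (mod 2):
h=0: C(4,0)·C(0,0)·C(4,1) = 1·1·4 = 4
h=2: C(4,2)·C(2,1)·C(2,0) = 6·2·1 = 12
Total favorable: 16
Total paths: 4^4 = 256
P = 16/256 = 1/16

Answer: 1/16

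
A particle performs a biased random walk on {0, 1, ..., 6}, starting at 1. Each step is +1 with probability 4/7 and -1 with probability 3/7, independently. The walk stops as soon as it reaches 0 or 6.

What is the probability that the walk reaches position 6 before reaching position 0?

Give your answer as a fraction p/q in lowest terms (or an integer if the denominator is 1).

Biased walk: p = 4/7, q = 3/7, r = q/p = 3/4
Gambler's ruin: P(hit 6 before 0 | start at 1) = (1 - r^a)/(1 - r^N)
r^1 = 3/4; r^6 = 729/4096
P = (1 - 3/4) / (1 - 729/4096) = 1/4 / 3367/4096 = 1024/3367

Answer: 1024/3367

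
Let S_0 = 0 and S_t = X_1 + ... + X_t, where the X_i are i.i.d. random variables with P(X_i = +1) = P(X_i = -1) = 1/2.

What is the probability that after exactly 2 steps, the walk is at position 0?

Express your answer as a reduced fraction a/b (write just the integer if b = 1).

To return to 0 after 2 steps: need exactly 1 step of +1 and 1 of -1.
Favorable paths: C(2,1) = 2
Total paths: 2^2 = 4
P = 2/4 = 1/2

Answer: 1/2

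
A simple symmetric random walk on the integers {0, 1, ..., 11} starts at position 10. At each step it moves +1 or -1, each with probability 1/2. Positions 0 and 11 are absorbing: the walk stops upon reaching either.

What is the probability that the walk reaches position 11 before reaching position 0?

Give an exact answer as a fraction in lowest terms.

Answer: 10/11

Derivation:
Symmetric walk (p = 1/2): the harmonic-function argument gives P(hit 11 before 0 | start at 10) = a/N.
P = 10/11 = 10/11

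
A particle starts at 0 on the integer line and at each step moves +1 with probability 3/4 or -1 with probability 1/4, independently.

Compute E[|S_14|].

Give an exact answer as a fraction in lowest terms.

S_14 takes values m ≡ 0 (mod 2) with |m| ≤ 14; P(S_14=m) = C(14,(14+m)/2) · (3/4)^((14+m)/2) · (1/4)^((14-m)/2).
Distribution: P(S=-14)=1/268435456, P(S=-12)=21/134217728, P(S=-10)=819/268435456, P(S=-8)=2457/67108864, P(S=-6)=81081/268435456, P(S=-4)=243243/134217728, P(S=-2)=2189187/268435456, P(S=0)=938223/33554432, P(S=2)=19702683/268435456, P(S=4)=19702683/134217728, P(S=6)=59108049/268435456, P(S=8)=16120377/67108864, P(S=10)=48361131/268435456, P(S=12)=11160261/134217728, P(S=14)=4782969/268435456
E[|S_14|] = Σ_m |m|·P(S_14=m) = 118302779/16777216

Answer: 118302779/16777216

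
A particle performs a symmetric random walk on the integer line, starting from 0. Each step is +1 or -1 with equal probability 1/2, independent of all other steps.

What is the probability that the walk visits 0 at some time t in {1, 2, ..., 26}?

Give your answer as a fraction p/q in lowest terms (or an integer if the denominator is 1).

Count via complement. Let g(t,s) = #length-t paths at position s with S_1..S_t all ≠ 0.
g(t,s) = g(t-1,s-1) + g(t-1,s+1) for s ≠ 0; g(t,0) = 0.
t=0: g(0,0)=1
t=1: g(1,-1)=1 g(1,1)=1
t=2: g(2,-2)=1 g(2,2)=1
t=3: g(3,-3)=1 g(3,-1)=1 g(3,1)=1 g(3,3)=1
t=4: g(4,-4)=1 g(4,-2)=2 g(4,2)=2 g(4,4)=1
t=5: g(5,-5)=1 g(5,-3)=3 g(5,-1)=2 g(5,1)=2 g(5,3)=3 g(5,5)=1
t=6: g(6,-6)=1 g(6,-4)=4 g(6,-2)=5 g(6,2)=5 g(6,4)=4 g(6,6)=1
t=7: g(7,-7)=1 g(7,-5)=5 g(7,-3)=9 g(7,-1)=5 g(7,1)=5 g(7,3)=9 g(7,5)=5 g(7,7)=1
t=8: g(8,-8)=1 g(8,-6)=6 g(8,-4)=14 g(8,-2)=14 g(8,2)=14 g(8,4)=14 g(8,6)=6 g(8,8)=1
t=9: g(9,-9)=1 g(9,-7)=7 g(9,-5)=20 g(9,-3)=28 g(9,-1)=14 g(9,1)=14 g(9,3)=28 g(9,5)=20 g(9,7)=7 g(9,9)=1
t=10: g(10,-10)=1 g(10,-8)=8 g(10,-6)=27 g(10,-4)=48 g(10,-2)=42 g(10,2)=42 g(10,4)=48 g(10,6)=27 g(10,8)=8 g(10,10)=1
t=11: g(11,-11)=1 g(11,-9)=9 g(11,-7)=35 g(11,-5)=75 g(11,-3)=90 g(11,-1)=42 g(11,1)=42 g(11,3)=90 g(11,5)=75 g(11,7)=35 g(11,9)=9 g(11,11)=1
t=12: g(12,-12)=1 g(12,-10)=10 g(12,-8)=44 g(12,-6)=110 g(12,-4)=165 g(12,-2)=132 g(12,2)=132 g(12,4)=165 g(12,6)=110 g(12,8)=44 g(12,10)=10 g(12,12)=1
t=13: g(13,-13)=1 g(13,-11)=11 g(13,-9)=54 g(13,-7)=154 g(13,-5)=275 g(13,-3)=297 g(13,-1)=132 g(13,1)=132 g(13,3)=297 g(13,5)=275 g(13,7)=154 g(13,9)=54 g(13,11)=11 g(13,13)=1
t=14: g(14,-14)=1 g(14,-12)=12 g(14,-10)=65 g(14,-8)=208 g(14,-6)=429 g(14,-4)=572 g(14,-2)=429 g(14,2)=429 g(14,4)=572 g(14,6)=429 g(14,8)=208 g(14,10)=65 g(14,12)=12 g(14,14)=1
t=15: g(15,-15)=1 g(15,-13)=13 g(15,-11)=77 g(15,-9)=273 g(15,-7)=637 g(15,-5)=1001 g(15,-3)=1001 g(15,-1)=429 g(15,1)=429 g(15,3)=1001 g(15,5)=1001 g(15,7)=637 g(15,9)=273 g(15,11)=77 g(15,13)=13 g(15,15)=1
t=16: g(16,-16)=1 g(16,-14)=14 g(16,-12)=90 g(16,-10)=350 g(16,-8)=910 g(16,-6)=1638 g(16,-4)=2002 g(16,-2)=1430 g(16,2)=1430 g(16,4)=2002 g(16,6)=1638 g(16,8)=910 g(16,10)=350 g(16,12)=90 g(16,14)=14 g(16,16)=1
t=17: g(17,-17)=1 g(17,-15)=15 g(17,-13)=104 g(17,-11)=440 g(17,-9)=1260 g(17,-7)=2548 g(17,-5)=3640 g(17,-3)=3432 g(17,-1)=1430 g(17,1)=1430 g(17,3)=3432 g(17,5)=3640 g(17,7)=2548 g(17,9)=1260 g(17,11)=440 g(17,13)=104 g(17,15)=15 g(17,17)=1
t=18: g(18,-18)=1 g(18,-16)=16 g(18,-14)=119 g(18,-12)=544 g(18,-10)=1700 g(18,-8)=3808 g(18,-6)=6188 g(18,-4)=7072 g(18,-2)=4862 g(18,2)=4862 g(18,4)=7072 g(18,6)=6188 g(18,8)=3808 g(18,10)=1700 g(18,12)=544 g(18,14)=119 g(18,16)=16 g(18,18)=1
t=19: g(19,-19)=1 g(19,-17)=17 g(19,-15)=135 g(19,-13)=663 g(19,-11)=2244 g(19,-9)=5508 g(19,-7)=9996 g(19,-5)=13260 g(19,-3)=11934 g(19,-1)=4862 g(19,1)=4862 g(19,3)=11934 g(19,5)=13260 g(19,7)=9996 g(19,9)=5508 g(19,11)=2244 g(19,13)=663 g(19,15)=135 g(19,17)=17 g(19,19)=1
t=20: g(20,-20)=1 g(20,-18)=18 g(20,-16)=152 g(20,-14)=798 g(20,-12)=2907 g(20,-10)=7752 g(20,-8)=15504 g(20,-6)=23256 g(20,-4)=25194 g(20,-2)=16796 g(20,2)=16796 g(20,4)=25194 g(20,6)=23256 g(20,8)=15504 g(20,10)=7752 g(20,12)=2907 g(20,14)=798 g(20,16)=152 g(20,18)=18 g(20,20)=1
t=21: g(21,-21)=1 g(21,-19)=19 g(21,-17)=170 g(21,-15)=950 g(21,-13)=3705 g(21,-11)=10659 g(21,-9)=23256 g(21,-7)=38760 g(21,-5)=48450 g(21,-3)=41990 g(21,-1)=16796 g(21,1)=16796 g(21,3)=41990 g(21,5)=48450 g(21,7)=38760 g(21,9)=23256 g(21,11)=10659 g(21,13)=3705 g(21,15)=950 g(21,17)=170 g(21,19)=19 g(21,21)=1
t=22: g(22,-22)=1 g(22,-20)=20 g(22,-18)=189 g(22,-16)=1120 g(22,-14)=4655 g(22,-12)=14364 g(22,-10)=33915 g(22,-8)=62016 g(22,-6)=87210 g(22,-4)=90440 g(22,-2)=58786 g(22,2)=58786 g(22,4)=90440 g(22,6)=87210 g(22,8)=62016 g(22,10)=33915 g(22,12)=14364 g(22,14)=4655 g(22,16)=1120 g(22,18)=189 g(22,20)=20 g(22,22)=1
t=23: g(23,-23)=1 g(23,-21)=21 g(23,-19)=209 g(23,-17)=1309 g(23,-15)=5775 g(23,-13)=19019 g(23,-11)=48279 g(23,-9)=95931 g(23,-7)=149226 g(23,-5)=177650 g(23,-3)=149226 g(23,-1)=58786 g(23,1)=58786 g(23,3)=149226 g(23,5)=177650 g(23,7)=149226 g(23,9)=95931 g(23,11)=48279 g(23,13)=19019 g(23,15)=5775 g(23,17)=1309 g(23,19)=209 g(23,21)=21 g(23,23)=1
t=24: g(24,-24)=1 g(24,-22)=22 g(24,-20)=230 g(24,-18)=1518 g(24,-16)=7084 g(24,-14)=24794 g(24,-12)=67298 g(24,-10)=144210 g(24,-8)=245157 g(24,-6)=326876 g(24,-4)=326876 g(24,-2)=208012 g(24,2)=208012 g(24,4)=326876 g(24,6)=326876 g(24,8)=245157 g(24,10)=144210 g(24,12)=67298 g(24,14)=24794 g(24,16)=7084 g(24,18)=1518 g(24,20)=230 g(24,22)=22 g(24,24)=1
t=25: g(25,-25)=1 g(25,-23)=23 g(25,-21)=252 g(25,-19)=1748 g(25,-17)=8602 g(25,-15)=31878 g(25,-13)=92092 g(25,-11)=211508 g(25,-9)=389367 g(25,-7)=572033 g(25,-5)=653752 g(25,-3)=534888 g(25,-1)=208012 g(25,1)=208012 g(25,3)=534888 g(25,5)=653752 g(25,7)=572033 g(25,9)=389367 g(25,11)=211508 g(25,13)=92092 g(25,15)=31878 g(25,17)=8602 g(25,19)=1748 g(25,21)=252 g(25,23)=23 g(25,25)=1
t=26: g(26,-26)=1 g(26,-24)=24 g(26,-22)=275 g(26,-20)=2000 g(26,-18)=10350 g(26,-16)=40480 g(26,-14)=123970 g(26,-12)=303600 g(26,-10)=600875 g(26,-8)=961400 g(26,-6)=1225785 g(26,-4)=1188640 g(26,-2)=742900 g(26,2)=742900 g(26,4)=1188640 g(26,6)=1225785 g(26,8)=961400 g(26,10)=600875 g(26,12)=303600 g(26,14)=123970 g(26,16)=40480 g(26,18)=10350 g(26,20)=2000 g(26,22)=275 g(26,24)=24 g(26,26)=1
Paths never hitting 0: Σ_s g(26,s) = 10400600
Paths hitting 0: 2^26 - 10400600 = 56708264
P = 56708264/67108864 = 7088533/8388608

Answer: 7088533/8388608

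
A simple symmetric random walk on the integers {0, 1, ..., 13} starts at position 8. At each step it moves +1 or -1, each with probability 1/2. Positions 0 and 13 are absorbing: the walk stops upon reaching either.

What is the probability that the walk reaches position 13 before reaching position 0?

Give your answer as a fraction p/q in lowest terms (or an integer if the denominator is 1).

Symmetric walk (p = 1/2): the harmonic-function argument gives P(hit 13 before 0 | start at 8) = a/N.
P = 8/13 = 8/13

Answer: 8/13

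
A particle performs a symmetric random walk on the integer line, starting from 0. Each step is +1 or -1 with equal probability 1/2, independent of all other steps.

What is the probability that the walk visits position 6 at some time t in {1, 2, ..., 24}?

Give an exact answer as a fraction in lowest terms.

Answer: 962689/4194304

Derivation:
Count via complement. Let g(t,s) = #length-t paths at position s with S_1..S_t all ≠ 6.
g(t,s) = g(t-1,s-1) + g(t-1,s+1) for s ≠ 6; g(t,6) = 0.
t=0: g(0,0)=1
t=1: g(1,-1)=1 g(1,1)=1
t=2: g(2,-2)=1 g(2,0)=2 g(2,2)=1
t=3: g(3,-3)=1 g(3,-1)=3 g(3,1)=3 g(3,3)=1
t=4: g(4,-4)=1 g(4,-2)=4 g(4,0)=6 g(4,2)=4 g(4,4)=1
t=5: g(5,-5)=1 g(5,-3)=5 g(5,-1)=10 g(5,1)=10 g(5,3)=5 g(5,5)=1
t=6: g(6,-6)=1 g(6,-4)=6 g(6,-2)=15 g(6,0)=20 g(6,2)=15 g(6,4)=6
t=7: g(7,-7)=1 g(7,-5)=7 g(7,-3)=21 g(7,-1)=35 g(7,1)=35 g(7,3)=21 g(7,5)=6
t=8: g(8,-8)=1 g(8,-6)=8 g(8,-4)=28 g(8,-2)=56 g(8,0)=70 g(8,2)=56 g(8,4)=27
t=9: g(9,-9)=1 g(9,-7)=9 g(9,-5)=36 g(9,-3)=84 g(9,-1)=126 g(9,1)=126 g(9,3)=83 g(9,5)=27
t=10: g(10,-10)=1 g(10,-8)=10 g(10,-6)=45 g(10,-4)=120 g(10,-2)=210 g(10,0)=252 g(10,2)=209 g(10,4)=110
t=11: g(11,-11)=1 g(11,-9)=11 g(11,-7)=55 g(11,-5)=165 g(11,-3)=330 g(11,-1)=462 g(11,1)=461 g(11,3)=319 g(11,5)=110
t=12: g(12,-12)=1 g(12,-10)=12 g(12,-8)=66 g(12,-6)=220 g(12,-4)=495 g(12,-2)=792 g(12,0)=923 g(12,2)=780 g(12,4)=429
t=13: g(13,-13)=1 g(13,-11)=13 g(13,-9)=78 g(13,-7)=286 g(13,-5)=715 g(13,-3)=1287 g(13,-1)=1715 g(13,1)=1703 g(13,3)=1209 g(13,5)=429
t=14: g(14,-14)=1 g(14,-12)=14 g(14,-10)=91 g(14,-8)=364 g(14,-6)=1001 g(14,-4)=2002 g(14,-2)=3002 g(14,0)=3418 g(14,2)=2912 g(14,4)=1638
t=15: g(15,-15)=1 g(15,-13)=15 g(15,-11)=105 g(15,-9)=455 g(15,-7)=1365 g(15,-5)=3003 g(15,-3)=5004 g(15,-1)=6420 g(15,1)=6330 g(15,3)=4550 g(15,5)=1638
t=16: g(16,-16)=1 g(16,-14)=16 g(16,-12)=120 g(16,-10)=560 g(16,-8)=1820 g(16,-6)=4368 g(16,-4)=8007 g(16,-2)=11424 g(16,0)=12750 g(16,2)=10880 g(16,4)=6188
t=17: g(17,-17)=1 g(17,-15)=17 g(17,-13)=136 g(17,-11)=680 g(17,-9)=2380 g(17,-7)=6188 g(17,-5)=12375 g(17,-3)=19431 g(17,-1)=24174 g(17,1)=23630 g(17,3)=17068 g(17,5)=6188
t=18: g(18,-18)=1 g(18,-16)=18 g(18,-14)=153 g(18,-12)=816 g(18,-10)=3060 g(18,-8)=8568 g(18,-6)=18563 g(18,-4)=31806 g(18,-2)=43605 g(18,0)=47804 g(18,2)=40698 g(18,4)=23256
t=19: g(19,-19)=1 g(19,-17)=19 g(19,-15)=171 g(19,-13)=969 g(19,-11)=3876 g(19,-9)=11628 g(19,-7)=27131 g(19,-5)=50369 g(19,-3)=75411 g(19,-1)=91409 g(19,1)=88502 g(19,3)=63954 g(19,5)=23256
t=20: g(20,-20)=1 g(20,-18)=20 g(20,-16)=190 g(20,-14)=1140 g(20,-12)=4845 g(20,-10)=15504 g(20,-8)=38759 g(20,-6)=77500 g(20,-4)=125780 g(20,-2)=166820 g(20,0)=179911 g(20,2)=152456 g(20,4)=87210
t=21: g(21,-21)=1 g(21,-19)=21 g(21,-17)=210 g(21,-15)=1330 g(21,-13)=5985 g(21,-11)=20349 g(21,-9)=54263 g(21,-7)=116259 g(21,-5)=203280 g(21,-3)=292600 g(21,-1)=346731 g(21,1)=332367 g(21,3)=239666 g(21,5)=87210
t=22: g(22,-22)=1 g(22,-20)=22 g(22,-18)=231 g(22,-16)=1540 g(22,-14)=7315 g(22,-12)=26334 g(22,-10)=74612 g(22,-8)=170522 g(22,-6)=319539 g(22,-4)=495880 g(22,-2)=639331 g(22,0)=679098 g(22,2)=572033 g(22,4)=326876
t=23: g(23,-23)=1 g(23,-21)=23 g(23,-19)=253 g(23,-17)=1771 g(23,-15)=8855 g(23,-13)=33649 g(23,-11)=100946 g(23,-9)=245134 g(23,-7)=490061 g(23,-5)=815419 g(23,-3)=1135211 g(23,-1)=1318429 g(23,1)=1251131 g(23,3)=898909 g(23,5)=326876
t=24: g(24,-24)=1 g(24,-22)=24 g(24,-20)=276 g(24,-18)=2024 g(24,-16)=10626 g(24,-14)=42504 g(24,-12)=134595 g(24,-10)=346080 g(24,-8)=735195 g(24,-6)=1305480 g(24,-4)=1950630 g(24,-2)=2453640 g(24,0)=2569560 g(24,2)=2150040 g(24,4)=1225785
Paths never hitting 6: Σ_s g(24,s) = 12926460
Paths hitting 6: 2^24 - 12926460 = 3850756
P = 3850756/16777216 = 962689/4194304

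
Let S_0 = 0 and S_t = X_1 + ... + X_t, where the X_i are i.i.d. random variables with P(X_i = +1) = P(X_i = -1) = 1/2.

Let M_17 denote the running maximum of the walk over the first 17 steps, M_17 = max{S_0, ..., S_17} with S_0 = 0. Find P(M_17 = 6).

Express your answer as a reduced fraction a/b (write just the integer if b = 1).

Answer: 1547/32768

Derivation:
Let M_17 = max(S_0,...,S_17). Use the reflection principle: for j ≥ 1, #{paths with M_17 ≥ j} = #{S_17 ≥ j} + #{S_17 ≥ j+1}.
By reflection, #{M_17 ≥ 6} = #{S_17 ≥ 6} + #{S_17 ≥ 7} = 9402 + 9402 = 18804.
#{M_17 ≥ 7} = #{S_17 ≥ 7} + #{S_17 ≥ 8} = 9402 + 3214 = 12616.
#{M_17 = 6} = 18804 - 12616 = 6188.
P(M_17 = 6) = 6188/131072 = 1547/32768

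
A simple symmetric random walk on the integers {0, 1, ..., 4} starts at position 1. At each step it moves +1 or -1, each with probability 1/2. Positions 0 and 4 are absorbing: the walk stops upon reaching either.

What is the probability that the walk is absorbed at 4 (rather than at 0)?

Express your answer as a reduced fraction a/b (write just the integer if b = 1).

Answer: 1/4

Derivation:
Symmetric walk (p = 1/2): the harmonic-function argument gives P(hit 4 before 0 | start at 1) = a/N.
P = 1/4 = 1/4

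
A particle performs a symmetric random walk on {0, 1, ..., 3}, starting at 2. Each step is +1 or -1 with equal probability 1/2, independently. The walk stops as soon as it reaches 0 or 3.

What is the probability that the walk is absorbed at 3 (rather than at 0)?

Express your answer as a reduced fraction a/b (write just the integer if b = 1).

Answer: 2/3

Derivation:
Symmetric walk (p = 1/2): the harmonic-function argument gives P(hit 3 before 0 | start at 2) = a/N.
P = 2/3 = 2/3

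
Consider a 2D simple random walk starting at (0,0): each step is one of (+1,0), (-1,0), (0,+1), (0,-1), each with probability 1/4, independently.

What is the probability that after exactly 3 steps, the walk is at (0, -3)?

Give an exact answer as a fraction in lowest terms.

Answer: 1/64

Derivation:
Let h be the number of horizontal steps (so 3-h are vertical). To end at (0,-3) need (h+0)/2 right-steps and ((3-h)-3)/2 up-steps.
Sum over h with 0 ≤ h ≤ 0, h ≡ 0 (mod 2), 3-h ≡ 1 (mod 2):
h=0: C(3,0)·C(0,0)·C(3,0) = 1·1·1 = 1
Total favorable: 1
Total paths: 4^3 = 64
P = 1/64 = 1/64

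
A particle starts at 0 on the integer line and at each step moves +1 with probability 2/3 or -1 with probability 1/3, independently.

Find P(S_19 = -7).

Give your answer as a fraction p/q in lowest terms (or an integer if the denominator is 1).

Answer: 578816/387420489

Derivation:
To reach position -7 after 19 steps: need 6 steps of +1 and 13 steps of -1.
Number of such sequences: C(19,6) = 27132
Each has probability (2/3)^6 · (1/3)^13 = 64/1162261467
P = 27132 · 64/1162261467 = 578816/387420489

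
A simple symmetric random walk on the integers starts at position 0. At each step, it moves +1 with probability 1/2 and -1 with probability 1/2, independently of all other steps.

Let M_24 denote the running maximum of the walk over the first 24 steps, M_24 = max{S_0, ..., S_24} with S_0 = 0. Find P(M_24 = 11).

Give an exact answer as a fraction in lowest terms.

Let M_24 = max(S_0,...,S_24). Use the reflection principle: for j ≥ 1, #{paths with M_24 ≥ j} = #{S_24 ≥ j} + #{S_24 ≥ j+1}.
By reflection, #{M_24 ≥ 11} = #{S_24 ≥ 11} + #{S_24 ≥ 12} = 190051 + 190051 = 380102.
#{M_24 ≥ 12} = #{S_24 ≥ 12} + #{S_24 ≥ 13} = 190051 + 55455 = 245506.
#{M_24 = 11} = 380102 - 245506 = 134596.
P(M_24 = 11) = 134596/16777216 = 33649/4194304

Answer: 33649/4194304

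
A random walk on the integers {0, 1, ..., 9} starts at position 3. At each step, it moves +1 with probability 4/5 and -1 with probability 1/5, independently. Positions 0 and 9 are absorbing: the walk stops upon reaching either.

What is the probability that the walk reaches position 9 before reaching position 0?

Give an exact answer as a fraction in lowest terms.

Biased walk: p = 4/5, q = 1/5, r = q/p = 1/4
Gambler's ruin: P(hit 9 before 0 | start at 3) = (1 - r^a)/(1 - r^N)
r^3 = 1/64; r^9 = 1/262144
P = (1 - 1/64) / (1 - 1/262144) = 63/64 / 262143/262144 = 4096/4161

Answer: 4096/4161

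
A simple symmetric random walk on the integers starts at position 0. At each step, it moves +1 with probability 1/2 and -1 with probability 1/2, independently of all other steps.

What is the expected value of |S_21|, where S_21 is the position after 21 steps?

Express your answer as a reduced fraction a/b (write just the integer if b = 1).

S_21 takes values m ≡ 1 (mod 2) with |m| ≤ 21; P(S_21=m) = C(21,(21+m)/2)/2^21.
Total paths: 2^21 = 2097152
Distribution: P(S=-21)=1/2097152, P(S=-19)=21/2097152, P(S=-17)=210/2097152, P(S=-15)=1330/2097152, P(S=-13)=5985/2097152, P(S=-11)=20349/2097152, P(S=-9)=54264/2097152, P(S=-7)=116280/2097152, P(S=-5)=203490/2097152, P(S=-3)=293930/2097152, P(S=-1)=352716/2097152, P(S=1)=352716/2097152, P(S=3)=293930/2097152, P(S=5)=203490/2097152, P(S=7)=116280/2097152, P(S=9)=54264/2097152, P(S=11)=20349/2097152, P(S=13)=5985/2097152, P(S=15)=1330/2097152, P(S=17)=210/2097152, P(S=19)=21/2097152, P(S=21)=1/2097152
E[|S_21|] = Σ_m |m|·P(S_21=m) = 7759752/2097152 = 969969/262144

Answer: 969969/262144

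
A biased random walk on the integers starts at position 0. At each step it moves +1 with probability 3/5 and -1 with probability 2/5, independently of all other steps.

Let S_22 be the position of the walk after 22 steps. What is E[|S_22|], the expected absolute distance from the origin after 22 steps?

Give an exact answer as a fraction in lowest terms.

S_22 takes values m ≡ 0 (mod 2) with |m| ≤ 22; P(S_22=m) = C(22,(22+m)/2) · (3/5)^((22+m)/2) · (2/5)^((22-m)/2).
Distribution: P(S=-22)=4194304/2384185791015625, P(S=-20)=138412032/2384185791015625, P(S=-18)=2179989504/2384185791015625, P(S=-16)=4359979008/476837158203125, P(S=-14)=31064850432/476837158203125, P(S=-12)=838750961664/2384185791015625, P(S=-10)=3564691587072/2384185791015625, P(S=-8)=12221799727104/2384185791015625, P(S=-6)=6874762346496/476837158203125, P(S=-4)=16041112141824/476837158203125, P(S=-2)=156400843382784/2384185791015625, P(S=0)=255928652808192/2384185791015625, P(S=2)=351901897611264/2384185791015625, P(S=4)=81208130217984/476837158203125, P(S=6)=78307839853056/476837158203125, P(S=8)=313231359412224/2384185791015625, P(S=10)=205558079614272/2384185791015625, P(S=12)=108824865678144/2384185791015625, P(S=14)=9068738806512/476837158203125, P(S=16)=2863812254688/476837158203125, P(S=18)=3221788786524/2384185791015625, P(S=20)=460255540932/2384185791015625, P(S=22)=31381059609/2384185791015625
E[|S_22|] = Σ_m |m|·P(S_22=m) = 12462254607272206/2384185791015625

Answer: 12462254607272206/2384185791015625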